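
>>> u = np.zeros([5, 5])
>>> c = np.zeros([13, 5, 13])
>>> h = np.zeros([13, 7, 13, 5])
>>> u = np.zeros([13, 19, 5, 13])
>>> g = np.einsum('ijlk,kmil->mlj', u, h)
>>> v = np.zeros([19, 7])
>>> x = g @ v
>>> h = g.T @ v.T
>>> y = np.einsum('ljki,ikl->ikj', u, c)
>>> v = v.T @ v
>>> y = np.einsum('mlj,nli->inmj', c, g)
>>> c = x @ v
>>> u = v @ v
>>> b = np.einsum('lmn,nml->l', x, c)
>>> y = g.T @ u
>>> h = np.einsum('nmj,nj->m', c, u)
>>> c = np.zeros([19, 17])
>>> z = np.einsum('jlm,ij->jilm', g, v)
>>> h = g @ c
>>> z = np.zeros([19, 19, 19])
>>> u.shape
(7, 7)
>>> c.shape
(19, 17)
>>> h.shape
(7, 5, 17)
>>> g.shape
(7, 5, 19)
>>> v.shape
(7, 7)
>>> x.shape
(7, 5, 7)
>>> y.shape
(19, 5, 7)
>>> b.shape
(7,)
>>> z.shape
(19, 19, 19)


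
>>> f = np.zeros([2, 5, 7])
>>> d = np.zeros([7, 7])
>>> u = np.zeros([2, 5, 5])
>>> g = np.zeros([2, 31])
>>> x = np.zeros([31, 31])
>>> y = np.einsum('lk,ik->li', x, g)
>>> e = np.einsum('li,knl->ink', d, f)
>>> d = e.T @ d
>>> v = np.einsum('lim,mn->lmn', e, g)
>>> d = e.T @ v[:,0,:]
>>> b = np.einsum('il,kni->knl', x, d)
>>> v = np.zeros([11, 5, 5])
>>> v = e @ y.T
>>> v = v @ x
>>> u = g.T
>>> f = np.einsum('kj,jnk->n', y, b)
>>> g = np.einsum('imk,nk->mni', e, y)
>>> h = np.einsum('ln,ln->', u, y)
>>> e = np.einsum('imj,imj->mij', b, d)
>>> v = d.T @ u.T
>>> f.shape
(5,)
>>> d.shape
(2, 5, 31)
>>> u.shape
(31, 2)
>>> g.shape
(5, 31, 7)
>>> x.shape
(31, 31)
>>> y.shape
(31, 2)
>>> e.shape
(5, 2, 31)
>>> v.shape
(31, 5, 31)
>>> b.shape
(2, 5, 31)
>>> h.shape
()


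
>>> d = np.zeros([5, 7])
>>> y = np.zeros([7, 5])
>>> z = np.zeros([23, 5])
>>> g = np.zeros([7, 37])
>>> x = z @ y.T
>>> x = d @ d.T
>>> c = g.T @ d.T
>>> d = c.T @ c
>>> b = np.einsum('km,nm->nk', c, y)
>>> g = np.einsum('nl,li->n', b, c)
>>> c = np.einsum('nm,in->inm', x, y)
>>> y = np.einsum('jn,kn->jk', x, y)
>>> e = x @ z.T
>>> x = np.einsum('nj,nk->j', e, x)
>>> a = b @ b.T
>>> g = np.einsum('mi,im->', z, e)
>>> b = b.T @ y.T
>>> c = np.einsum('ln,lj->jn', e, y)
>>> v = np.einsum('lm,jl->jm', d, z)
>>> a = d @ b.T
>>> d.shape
(5, 5)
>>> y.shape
(5, 7)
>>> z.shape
(23, 5)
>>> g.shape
()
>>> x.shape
(23,)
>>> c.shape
(7, 23)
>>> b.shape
(37, 5)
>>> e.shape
(5, 23)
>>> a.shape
(5, 37)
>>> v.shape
(23, 5)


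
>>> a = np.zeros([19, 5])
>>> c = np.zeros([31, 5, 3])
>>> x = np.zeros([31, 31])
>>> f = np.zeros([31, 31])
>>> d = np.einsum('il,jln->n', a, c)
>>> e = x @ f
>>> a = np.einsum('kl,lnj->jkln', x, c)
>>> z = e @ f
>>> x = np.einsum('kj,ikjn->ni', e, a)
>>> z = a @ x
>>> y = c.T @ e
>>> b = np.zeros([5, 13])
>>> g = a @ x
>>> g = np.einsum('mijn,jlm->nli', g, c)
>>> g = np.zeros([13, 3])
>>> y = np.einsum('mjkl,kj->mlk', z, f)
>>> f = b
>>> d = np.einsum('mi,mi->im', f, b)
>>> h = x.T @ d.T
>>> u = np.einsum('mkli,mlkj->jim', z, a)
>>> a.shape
(3, 31, 31, 5)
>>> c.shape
(31, 5, 3)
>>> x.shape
(5, 3)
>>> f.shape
(5, 13)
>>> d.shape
(13, 5)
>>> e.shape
(31, 31)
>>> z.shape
(3, 31, 31, 3)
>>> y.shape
(3, 3, 31)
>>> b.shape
(5, 13)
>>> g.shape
(13, 3)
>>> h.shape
(3, 13)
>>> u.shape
(5, 3, 3)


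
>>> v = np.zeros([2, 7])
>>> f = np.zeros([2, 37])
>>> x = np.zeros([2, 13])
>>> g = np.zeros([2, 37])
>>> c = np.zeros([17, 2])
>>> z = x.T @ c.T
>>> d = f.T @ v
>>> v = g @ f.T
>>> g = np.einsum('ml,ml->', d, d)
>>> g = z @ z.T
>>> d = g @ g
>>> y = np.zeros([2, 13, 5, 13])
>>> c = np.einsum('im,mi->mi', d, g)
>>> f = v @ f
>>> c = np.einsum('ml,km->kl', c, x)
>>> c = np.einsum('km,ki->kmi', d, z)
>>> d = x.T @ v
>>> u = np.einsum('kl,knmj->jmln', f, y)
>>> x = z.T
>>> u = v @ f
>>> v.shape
(2, 2)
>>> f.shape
(2, 37)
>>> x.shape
(17, 13)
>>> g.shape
(13, 13)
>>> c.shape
(13, 13, 17)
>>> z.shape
(13, 17)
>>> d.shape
(13, 2)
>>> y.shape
(2, 13, 5, 13)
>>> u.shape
(2, 37)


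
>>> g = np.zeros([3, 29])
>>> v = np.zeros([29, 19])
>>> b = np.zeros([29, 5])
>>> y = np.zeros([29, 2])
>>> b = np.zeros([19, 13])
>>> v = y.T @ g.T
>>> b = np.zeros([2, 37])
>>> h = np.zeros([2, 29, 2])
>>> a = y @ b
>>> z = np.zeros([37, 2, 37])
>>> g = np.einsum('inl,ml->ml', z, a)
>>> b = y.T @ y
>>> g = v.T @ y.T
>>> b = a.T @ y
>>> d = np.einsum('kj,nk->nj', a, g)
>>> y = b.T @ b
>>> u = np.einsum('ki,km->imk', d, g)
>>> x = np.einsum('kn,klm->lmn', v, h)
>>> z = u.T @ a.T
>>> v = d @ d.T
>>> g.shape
(3, 29)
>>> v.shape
(3, 3)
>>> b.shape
(37, 2)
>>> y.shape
(2, 2)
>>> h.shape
(2, 29, 2)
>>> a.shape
(29, 37)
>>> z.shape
(3, 29, 29)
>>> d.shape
(3, 37)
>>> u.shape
(37, 29, 3)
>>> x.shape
(29, 2, 3)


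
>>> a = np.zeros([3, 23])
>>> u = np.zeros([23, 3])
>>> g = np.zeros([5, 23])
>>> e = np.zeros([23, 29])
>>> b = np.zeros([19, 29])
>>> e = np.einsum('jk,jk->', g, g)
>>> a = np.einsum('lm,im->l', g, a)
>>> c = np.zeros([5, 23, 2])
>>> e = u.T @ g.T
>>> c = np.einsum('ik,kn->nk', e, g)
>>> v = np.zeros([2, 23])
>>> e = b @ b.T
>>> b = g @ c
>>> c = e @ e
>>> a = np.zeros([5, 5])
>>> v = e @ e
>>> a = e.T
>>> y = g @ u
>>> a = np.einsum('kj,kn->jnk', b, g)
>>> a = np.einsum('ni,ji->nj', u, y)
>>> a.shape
(23, 5)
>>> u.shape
(23, 3)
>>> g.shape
(5, 23)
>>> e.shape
(19, 19)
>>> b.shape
(5, 5)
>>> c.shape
(19, 19)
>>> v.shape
(19, 19)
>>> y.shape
(5, 3)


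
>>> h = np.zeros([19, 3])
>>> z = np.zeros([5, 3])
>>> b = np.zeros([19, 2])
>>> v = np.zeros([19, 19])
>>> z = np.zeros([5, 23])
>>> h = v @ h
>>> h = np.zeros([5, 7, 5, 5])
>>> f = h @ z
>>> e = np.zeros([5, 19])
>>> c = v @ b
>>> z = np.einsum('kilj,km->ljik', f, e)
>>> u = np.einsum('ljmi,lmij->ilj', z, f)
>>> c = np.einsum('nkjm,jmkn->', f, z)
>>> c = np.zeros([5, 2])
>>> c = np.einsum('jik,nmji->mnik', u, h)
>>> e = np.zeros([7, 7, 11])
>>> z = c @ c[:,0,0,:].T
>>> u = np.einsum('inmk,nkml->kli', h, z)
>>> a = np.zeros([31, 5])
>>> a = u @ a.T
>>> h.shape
(5, 7, 5, 5)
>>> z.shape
(7, 5, 5, 7)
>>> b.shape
(19, 2)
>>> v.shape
(19, 19)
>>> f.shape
(5, 7, 5, 23)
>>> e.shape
(7, 7, 11)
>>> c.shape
(7, 5, 5, 23)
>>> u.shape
(5, 7, 5)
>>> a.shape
(5, 7, 31)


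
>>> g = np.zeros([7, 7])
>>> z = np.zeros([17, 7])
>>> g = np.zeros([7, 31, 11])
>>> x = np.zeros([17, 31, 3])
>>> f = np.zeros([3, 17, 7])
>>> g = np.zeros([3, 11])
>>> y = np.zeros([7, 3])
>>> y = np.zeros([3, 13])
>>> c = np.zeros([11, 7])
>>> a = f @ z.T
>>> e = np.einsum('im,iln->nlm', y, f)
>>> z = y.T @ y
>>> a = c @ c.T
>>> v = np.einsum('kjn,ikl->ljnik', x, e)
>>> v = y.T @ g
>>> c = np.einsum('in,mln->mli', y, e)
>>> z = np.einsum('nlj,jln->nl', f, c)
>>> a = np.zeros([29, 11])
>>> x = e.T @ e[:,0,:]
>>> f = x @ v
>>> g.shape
(3, 11)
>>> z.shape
(3, 17)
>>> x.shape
(13, 17, 13)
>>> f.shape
(13, 17, 11)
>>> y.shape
(3, 13)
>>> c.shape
(7, 17, 3)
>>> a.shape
(29, 11)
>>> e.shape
(7, 17, 13)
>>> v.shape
(13, 11)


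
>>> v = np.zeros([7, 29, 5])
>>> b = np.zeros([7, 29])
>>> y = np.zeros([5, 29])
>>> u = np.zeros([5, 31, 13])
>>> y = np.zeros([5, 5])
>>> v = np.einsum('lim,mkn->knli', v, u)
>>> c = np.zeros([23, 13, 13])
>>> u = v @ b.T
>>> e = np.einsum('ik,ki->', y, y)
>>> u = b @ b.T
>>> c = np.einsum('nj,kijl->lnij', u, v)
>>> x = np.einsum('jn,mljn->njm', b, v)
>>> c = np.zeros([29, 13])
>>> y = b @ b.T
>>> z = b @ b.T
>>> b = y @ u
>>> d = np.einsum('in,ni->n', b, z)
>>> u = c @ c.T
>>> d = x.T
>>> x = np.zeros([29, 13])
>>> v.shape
(31, 13, 7, 29)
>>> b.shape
(7, 7)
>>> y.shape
(7, 7)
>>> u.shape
(29, 29)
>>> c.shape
(29, 13)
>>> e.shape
()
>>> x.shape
(29, 13)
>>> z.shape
(7, 7)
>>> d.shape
(31, 7, 29)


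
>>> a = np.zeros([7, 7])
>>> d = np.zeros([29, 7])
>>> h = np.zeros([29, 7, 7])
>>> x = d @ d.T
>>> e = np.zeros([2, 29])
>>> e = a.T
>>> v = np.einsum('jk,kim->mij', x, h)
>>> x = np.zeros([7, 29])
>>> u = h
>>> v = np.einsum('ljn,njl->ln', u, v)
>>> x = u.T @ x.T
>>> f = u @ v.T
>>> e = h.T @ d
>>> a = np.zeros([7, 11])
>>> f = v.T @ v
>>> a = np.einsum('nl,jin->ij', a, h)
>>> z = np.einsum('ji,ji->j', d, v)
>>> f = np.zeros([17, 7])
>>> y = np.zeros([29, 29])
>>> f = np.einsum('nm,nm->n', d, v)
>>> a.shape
(7, 29)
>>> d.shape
(29, 7)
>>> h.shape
(29, 7, 7)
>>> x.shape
(7, 7, 7)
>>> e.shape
(7, 7, 7)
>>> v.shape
(29, 7)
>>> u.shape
(29, 7, 7)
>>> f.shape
(29,)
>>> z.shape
(29,)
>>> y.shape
(29, 29)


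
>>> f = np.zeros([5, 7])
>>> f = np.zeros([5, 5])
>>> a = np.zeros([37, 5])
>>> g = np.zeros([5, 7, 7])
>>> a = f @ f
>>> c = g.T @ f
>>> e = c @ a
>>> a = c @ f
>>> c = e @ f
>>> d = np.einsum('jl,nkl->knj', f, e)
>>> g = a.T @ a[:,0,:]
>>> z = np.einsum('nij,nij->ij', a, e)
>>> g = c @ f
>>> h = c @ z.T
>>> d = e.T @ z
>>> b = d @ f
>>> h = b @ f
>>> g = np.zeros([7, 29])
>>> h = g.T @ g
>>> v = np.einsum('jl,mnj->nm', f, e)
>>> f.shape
(5, 5)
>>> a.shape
(7, 7, 5)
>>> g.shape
(7, 29)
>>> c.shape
(7, 7, 5)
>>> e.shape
(7, 7, 5)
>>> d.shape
(5, 7, 5)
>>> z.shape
(7, 5)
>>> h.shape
(29, 29)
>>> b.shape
(5, 7, 5)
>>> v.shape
(7, 7)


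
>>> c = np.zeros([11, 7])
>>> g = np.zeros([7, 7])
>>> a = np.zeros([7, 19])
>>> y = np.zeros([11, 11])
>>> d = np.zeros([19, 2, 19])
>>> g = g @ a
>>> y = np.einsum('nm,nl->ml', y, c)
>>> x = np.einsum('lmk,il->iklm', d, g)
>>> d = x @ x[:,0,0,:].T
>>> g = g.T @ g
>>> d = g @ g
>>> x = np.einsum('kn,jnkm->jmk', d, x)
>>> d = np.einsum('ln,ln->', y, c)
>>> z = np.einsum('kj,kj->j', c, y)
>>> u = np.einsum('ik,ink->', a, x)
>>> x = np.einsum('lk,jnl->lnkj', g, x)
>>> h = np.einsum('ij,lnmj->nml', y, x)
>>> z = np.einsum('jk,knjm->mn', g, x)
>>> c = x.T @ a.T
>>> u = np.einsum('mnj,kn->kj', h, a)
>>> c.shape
(7, 19, 2, 7)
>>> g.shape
(19, 19)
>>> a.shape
(7, 19)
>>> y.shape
(11, 7)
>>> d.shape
()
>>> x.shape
(19, 2, 19, 7)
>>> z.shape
(7, 2)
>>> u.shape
(7, 19)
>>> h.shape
(2, 19, 19)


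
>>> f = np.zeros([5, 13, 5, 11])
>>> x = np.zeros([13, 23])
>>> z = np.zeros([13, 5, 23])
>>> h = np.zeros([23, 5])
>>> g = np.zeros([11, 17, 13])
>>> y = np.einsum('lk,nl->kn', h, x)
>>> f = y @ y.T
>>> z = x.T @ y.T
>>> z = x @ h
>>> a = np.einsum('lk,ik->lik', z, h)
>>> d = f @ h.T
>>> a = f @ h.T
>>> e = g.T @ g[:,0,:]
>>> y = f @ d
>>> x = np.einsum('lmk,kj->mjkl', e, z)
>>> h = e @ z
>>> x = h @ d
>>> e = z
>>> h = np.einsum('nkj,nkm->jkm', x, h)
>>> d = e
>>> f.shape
(5, 5)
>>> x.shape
(13, 17, 23)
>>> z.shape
(13, 5)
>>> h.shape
(23, 17, 5)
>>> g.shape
(11, 17, 13)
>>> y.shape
(5, 23)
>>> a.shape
(5, 23)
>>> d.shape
(13, 5)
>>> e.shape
(13, 5)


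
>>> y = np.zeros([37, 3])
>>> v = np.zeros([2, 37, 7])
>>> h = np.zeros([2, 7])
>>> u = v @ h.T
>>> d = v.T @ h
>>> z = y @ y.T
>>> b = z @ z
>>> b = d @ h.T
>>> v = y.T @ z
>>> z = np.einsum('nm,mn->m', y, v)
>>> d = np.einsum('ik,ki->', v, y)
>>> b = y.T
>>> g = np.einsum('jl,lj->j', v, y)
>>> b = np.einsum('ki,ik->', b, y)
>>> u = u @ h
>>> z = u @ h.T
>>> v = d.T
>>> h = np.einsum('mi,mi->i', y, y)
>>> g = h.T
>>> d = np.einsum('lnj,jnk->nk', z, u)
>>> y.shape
(37, 3)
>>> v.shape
()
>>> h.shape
(3,)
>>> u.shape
(2, 37, 7)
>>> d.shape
(37, 7)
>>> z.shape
(2, 37, 2)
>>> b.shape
()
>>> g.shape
(3,)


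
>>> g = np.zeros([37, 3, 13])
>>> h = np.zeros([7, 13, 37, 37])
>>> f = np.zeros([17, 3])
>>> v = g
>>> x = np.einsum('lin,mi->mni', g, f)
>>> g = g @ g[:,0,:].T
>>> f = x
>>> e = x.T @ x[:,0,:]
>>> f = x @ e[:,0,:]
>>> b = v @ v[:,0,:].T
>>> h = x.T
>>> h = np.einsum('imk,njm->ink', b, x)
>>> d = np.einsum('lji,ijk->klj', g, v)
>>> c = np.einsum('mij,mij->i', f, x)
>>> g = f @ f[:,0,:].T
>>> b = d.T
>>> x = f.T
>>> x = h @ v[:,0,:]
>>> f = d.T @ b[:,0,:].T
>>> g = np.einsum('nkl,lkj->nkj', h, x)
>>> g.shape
(37, 17, 13)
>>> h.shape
(37, 17, 37)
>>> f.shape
(3, 37, 3)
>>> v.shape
(37, 3, 13)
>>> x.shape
(37, 17, 13)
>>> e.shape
(3, 13, 3)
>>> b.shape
(3, 37, 13)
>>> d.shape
(13, 37, 3)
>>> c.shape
(13,)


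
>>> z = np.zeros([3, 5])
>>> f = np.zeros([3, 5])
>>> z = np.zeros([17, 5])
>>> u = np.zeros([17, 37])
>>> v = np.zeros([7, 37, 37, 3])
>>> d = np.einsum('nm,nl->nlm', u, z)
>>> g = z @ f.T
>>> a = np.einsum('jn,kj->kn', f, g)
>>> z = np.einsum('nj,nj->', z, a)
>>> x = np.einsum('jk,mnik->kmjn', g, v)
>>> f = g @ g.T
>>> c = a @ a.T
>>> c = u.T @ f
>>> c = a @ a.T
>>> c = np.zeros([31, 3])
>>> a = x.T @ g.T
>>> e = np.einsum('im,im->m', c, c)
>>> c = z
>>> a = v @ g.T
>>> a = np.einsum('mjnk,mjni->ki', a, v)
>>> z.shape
()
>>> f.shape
(17, 17)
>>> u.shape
(17, 37)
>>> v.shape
(7, 37, 37, 3)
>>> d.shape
(17, 5, 37)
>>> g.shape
(17, 3)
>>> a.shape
(17, 3)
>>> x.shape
(3, 7, 17, 37)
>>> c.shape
()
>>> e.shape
(3,)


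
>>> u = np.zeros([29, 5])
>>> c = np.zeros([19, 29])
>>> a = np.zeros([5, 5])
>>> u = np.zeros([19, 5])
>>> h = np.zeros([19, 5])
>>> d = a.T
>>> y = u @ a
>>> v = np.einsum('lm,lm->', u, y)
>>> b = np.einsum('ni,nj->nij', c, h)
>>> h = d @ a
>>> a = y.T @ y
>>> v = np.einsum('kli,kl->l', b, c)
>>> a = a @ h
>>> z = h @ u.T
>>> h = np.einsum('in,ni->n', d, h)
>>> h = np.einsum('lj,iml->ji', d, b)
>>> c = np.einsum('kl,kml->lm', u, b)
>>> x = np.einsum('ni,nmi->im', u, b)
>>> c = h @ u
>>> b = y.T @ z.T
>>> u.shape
(19, 5)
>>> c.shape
(5, 5)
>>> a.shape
(5, 5)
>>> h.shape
(5, 19)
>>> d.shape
(5, 5)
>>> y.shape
(19, 5)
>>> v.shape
(29,)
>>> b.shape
(5, 5)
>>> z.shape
(5, 19)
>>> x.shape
(5, 29)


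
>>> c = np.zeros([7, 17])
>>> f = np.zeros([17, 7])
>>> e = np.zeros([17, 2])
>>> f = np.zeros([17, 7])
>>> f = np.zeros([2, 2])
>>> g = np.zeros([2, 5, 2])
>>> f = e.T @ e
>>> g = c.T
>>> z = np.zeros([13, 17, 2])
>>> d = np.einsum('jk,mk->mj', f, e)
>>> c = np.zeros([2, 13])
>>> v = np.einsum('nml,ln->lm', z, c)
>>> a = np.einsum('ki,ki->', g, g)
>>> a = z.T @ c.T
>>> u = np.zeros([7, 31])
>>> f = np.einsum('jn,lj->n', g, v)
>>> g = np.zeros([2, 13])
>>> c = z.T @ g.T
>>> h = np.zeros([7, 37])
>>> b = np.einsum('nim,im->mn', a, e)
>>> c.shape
(2, 17, 2)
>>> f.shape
(7,)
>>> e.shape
(17, 2)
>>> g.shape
(2, 13)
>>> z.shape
(13, 17, 2)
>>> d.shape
(17, 2)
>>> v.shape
(2, 17)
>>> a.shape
(2, 17, 2)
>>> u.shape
(7, 31)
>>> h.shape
(7, 37)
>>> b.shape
(2, 2)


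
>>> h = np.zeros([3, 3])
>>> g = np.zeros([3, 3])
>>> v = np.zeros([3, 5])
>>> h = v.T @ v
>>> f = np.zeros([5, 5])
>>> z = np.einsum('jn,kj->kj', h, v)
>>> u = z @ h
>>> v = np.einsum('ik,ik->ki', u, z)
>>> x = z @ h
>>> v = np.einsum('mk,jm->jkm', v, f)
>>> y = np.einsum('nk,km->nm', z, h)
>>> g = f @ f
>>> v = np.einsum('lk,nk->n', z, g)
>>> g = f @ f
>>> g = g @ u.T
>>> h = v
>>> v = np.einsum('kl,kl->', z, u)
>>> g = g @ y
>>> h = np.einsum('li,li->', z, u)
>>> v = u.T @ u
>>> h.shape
()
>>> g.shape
(5, 5)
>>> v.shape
(5, 5)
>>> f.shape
(5, 5)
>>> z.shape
(3, 5)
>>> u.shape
(3, 5)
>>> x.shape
(3, 5)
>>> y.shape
(3, 5)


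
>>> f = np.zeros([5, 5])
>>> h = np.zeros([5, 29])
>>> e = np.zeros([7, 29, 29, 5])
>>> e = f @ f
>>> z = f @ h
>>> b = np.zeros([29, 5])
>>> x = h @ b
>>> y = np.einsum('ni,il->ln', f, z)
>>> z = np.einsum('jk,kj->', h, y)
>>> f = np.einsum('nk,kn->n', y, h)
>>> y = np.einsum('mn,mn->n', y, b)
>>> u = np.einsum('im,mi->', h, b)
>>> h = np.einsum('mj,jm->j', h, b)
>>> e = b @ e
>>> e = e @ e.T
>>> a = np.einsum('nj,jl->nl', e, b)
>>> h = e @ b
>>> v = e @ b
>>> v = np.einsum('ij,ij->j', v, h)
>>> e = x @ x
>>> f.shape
(29,)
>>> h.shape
(29, 5)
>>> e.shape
(5, 5)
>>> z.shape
()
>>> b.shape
(29, 5)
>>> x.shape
(5, 5)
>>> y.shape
(5,)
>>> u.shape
()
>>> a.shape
(29, 5)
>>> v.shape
(5,)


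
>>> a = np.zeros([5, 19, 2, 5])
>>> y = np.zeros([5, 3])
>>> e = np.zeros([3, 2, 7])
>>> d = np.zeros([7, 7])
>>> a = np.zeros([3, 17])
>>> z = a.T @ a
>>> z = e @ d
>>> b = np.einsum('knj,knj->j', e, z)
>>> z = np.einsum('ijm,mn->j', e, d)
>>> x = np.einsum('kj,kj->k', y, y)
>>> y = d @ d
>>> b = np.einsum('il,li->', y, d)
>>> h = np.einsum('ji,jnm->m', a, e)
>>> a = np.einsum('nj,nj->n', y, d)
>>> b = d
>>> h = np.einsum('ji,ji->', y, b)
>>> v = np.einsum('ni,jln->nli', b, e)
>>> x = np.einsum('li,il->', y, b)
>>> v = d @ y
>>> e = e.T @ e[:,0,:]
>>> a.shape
(7,)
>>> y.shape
(7, 7)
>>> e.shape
(7, 2, 7)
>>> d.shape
(7, 7)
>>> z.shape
(2,)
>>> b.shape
(7, 7)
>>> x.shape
()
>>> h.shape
()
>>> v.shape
(7, 7)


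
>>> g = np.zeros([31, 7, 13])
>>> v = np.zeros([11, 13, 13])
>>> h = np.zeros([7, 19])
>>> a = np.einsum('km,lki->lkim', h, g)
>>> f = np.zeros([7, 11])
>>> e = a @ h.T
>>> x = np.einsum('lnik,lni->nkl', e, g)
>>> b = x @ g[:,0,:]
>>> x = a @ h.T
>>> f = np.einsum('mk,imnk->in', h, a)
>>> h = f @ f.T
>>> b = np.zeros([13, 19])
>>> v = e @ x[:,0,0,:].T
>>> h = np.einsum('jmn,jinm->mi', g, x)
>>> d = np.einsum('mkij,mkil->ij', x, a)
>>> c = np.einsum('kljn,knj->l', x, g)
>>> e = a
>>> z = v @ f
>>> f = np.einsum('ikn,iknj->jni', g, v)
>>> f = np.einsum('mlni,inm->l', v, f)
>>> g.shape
(31, 7, 13)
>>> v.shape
(31, 7, 13, 31)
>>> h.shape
(7, 7)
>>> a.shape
(31, 7, 13, 19)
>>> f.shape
(7,)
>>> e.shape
(31, 7, 13, 19)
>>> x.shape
(31, 7, 13, 7)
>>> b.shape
(13, 19)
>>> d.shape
(13, 7)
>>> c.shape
(7,)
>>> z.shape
(31, 7, 13, 13)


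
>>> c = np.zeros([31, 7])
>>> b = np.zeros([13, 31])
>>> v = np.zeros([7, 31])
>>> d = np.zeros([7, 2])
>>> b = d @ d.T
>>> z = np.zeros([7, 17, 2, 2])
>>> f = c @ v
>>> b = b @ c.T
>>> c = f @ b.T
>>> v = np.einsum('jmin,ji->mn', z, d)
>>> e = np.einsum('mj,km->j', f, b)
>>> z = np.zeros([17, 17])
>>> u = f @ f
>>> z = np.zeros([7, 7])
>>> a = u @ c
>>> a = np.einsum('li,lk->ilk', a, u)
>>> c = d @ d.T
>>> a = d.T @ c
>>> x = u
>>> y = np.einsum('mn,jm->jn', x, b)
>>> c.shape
(7, 7)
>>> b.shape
(7, 31)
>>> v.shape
(17, 2)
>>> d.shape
(7, 2)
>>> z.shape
(7, 7)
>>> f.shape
(31, 31)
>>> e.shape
(31,)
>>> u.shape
(31, 31)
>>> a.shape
(2, 7)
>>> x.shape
(31, 31)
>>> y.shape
(7, 31)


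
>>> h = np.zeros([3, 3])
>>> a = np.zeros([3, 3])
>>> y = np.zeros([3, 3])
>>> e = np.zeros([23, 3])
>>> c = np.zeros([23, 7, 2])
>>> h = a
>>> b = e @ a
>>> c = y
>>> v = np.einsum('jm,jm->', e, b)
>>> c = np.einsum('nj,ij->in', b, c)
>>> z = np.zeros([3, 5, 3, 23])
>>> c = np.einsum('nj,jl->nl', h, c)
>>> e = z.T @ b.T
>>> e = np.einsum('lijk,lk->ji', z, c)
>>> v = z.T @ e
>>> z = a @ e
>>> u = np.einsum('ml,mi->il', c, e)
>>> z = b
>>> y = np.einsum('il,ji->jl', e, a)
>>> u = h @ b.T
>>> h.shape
(3, 3)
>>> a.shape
(3, 3)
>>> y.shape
(3, 5)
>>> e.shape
(3, 5)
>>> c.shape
(3, 23)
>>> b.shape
(23, 3)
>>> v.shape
(23, 3, 5, 5)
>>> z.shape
(23, 3)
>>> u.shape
(3, 23)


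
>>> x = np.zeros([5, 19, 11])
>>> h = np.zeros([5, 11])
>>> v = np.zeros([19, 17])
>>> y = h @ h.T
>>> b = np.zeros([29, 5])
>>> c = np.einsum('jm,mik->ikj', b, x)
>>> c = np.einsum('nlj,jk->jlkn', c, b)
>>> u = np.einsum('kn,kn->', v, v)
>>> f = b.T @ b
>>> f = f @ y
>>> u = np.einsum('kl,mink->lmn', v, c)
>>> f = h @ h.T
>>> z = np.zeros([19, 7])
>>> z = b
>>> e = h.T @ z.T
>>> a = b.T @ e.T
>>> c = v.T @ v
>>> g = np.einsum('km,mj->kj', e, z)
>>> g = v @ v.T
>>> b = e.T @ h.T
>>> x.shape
(5, 19, 11)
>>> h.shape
(5, 11)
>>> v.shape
(19, 17)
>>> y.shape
(5, 5)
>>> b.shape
(29, 5)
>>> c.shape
(17, 17)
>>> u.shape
(17, 29, 5)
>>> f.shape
(5, 5)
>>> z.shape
(29, 5)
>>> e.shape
(11, 29)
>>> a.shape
(5, 11)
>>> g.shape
(19, 19)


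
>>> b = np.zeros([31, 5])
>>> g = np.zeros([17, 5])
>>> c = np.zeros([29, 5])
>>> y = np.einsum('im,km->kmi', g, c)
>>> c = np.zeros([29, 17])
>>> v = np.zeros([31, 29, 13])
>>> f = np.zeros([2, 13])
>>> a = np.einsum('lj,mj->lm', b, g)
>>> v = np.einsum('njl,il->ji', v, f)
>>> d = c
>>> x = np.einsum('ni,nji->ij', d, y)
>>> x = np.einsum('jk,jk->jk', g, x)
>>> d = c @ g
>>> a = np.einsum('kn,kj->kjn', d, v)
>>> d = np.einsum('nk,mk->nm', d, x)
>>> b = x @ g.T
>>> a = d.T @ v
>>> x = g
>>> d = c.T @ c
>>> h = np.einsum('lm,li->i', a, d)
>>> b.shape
(17, 17)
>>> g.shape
(17, 5)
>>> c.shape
(29, 17)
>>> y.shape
(29, 5, 17)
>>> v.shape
(29, 2)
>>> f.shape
(2, 13)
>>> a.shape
(17, 2)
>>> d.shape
(17, 17)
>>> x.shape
(17, 5)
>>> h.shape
(17,)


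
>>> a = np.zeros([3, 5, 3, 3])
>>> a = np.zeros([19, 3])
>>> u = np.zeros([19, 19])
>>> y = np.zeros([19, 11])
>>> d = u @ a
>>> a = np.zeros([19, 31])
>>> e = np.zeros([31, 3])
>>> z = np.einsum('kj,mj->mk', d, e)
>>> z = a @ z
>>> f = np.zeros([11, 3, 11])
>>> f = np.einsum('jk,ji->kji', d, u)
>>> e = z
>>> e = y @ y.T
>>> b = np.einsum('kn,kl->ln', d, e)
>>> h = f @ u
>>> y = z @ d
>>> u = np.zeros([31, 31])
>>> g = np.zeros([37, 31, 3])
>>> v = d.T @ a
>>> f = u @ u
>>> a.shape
(19, 31)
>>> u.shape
(31, 31)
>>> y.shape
(19, 3)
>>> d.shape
(19, 3)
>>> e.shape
(19, 19)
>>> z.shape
(19, 19)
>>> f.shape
(31, 31)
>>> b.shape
(19, 3)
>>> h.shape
(3, 19, 19)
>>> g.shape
(37, 31, 3)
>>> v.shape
(3, 31)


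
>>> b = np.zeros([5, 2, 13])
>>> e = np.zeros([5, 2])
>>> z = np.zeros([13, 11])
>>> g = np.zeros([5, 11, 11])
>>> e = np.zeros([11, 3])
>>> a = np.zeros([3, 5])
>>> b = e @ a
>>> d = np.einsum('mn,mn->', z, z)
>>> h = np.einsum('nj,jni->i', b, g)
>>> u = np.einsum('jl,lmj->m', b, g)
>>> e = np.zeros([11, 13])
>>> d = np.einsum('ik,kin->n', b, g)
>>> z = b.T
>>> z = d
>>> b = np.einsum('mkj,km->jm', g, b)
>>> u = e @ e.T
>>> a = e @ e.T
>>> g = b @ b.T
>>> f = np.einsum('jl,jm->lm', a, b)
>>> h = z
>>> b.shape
(11, 5)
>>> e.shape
(11, 13)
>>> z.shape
(11,)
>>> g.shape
(11, 11)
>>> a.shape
(11, 11)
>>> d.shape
(11,)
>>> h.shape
(11,)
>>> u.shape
(11, 11)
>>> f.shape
(11, 5)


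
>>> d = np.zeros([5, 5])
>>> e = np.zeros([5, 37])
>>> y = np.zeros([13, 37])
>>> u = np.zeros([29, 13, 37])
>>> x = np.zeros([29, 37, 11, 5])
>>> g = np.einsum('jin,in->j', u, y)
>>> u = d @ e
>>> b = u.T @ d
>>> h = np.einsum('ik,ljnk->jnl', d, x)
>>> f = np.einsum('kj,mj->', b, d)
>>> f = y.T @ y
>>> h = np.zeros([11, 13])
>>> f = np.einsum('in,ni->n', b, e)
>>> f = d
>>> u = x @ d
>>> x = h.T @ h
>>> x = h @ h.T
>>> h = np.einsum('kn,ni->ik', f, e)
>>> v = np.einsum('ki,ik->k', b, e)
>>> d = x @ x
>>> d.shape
(11, 11)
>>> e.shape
(5, 37)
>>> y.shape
(13, 37)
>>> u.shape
(29, 37, 11, 5)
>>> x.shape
(11, 11)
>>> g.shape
(29,)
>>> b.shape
(37, 5)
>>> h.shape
(37, 5)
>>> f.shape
(5, 5)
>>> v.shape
(37,)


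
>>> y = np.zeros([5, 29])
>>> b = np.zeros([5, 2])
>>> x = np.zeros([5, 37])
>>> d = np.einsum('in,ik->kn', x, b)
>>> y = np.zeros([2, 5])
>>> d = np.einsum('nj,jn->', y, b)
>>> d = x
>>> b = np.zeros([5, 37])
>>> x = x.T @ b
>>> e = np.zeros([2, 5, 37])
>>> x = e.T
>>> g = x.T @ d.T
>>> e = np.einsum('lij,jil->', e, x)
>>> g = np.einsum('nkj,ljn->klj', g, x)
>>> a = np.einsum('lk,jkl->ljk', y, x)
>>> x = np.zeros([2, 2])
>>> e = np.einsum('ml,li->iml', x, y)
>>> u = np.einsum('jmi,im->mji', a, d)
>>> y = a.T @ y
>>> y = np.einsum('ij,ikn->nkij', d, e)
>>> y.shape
(2, 2, 5, 37)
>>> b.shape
(5, 37)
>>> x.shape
(2, 2)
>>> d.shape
(5, 37)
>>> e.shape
(5, 2, 2)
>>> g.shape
(5, 37, 5)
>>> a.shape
(2, 37, 5)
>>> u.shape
(37, 2, 5)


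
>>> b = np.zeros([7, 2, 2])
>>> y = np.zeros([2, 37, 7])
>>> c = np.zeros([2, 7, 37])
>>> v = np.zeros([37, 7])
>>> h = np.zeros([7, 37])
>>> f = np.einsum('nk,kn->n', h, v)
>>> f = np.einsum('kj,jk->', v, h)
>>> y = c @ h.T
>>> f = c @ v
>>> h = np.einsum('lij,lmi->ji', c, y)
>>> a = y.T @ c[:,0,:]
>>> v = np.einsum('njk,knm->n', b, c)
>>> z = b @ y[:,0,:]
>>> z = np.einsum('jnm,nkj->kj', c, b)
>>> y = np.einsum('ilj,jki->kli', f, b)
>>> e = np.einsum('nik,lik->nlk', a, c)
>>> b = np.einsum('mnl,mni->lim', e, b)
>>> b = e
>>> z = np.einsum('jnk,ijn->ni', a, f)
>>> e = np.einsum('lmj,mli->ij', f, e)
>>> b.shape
(7, 2, 37)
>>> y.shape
(2, 7, 2)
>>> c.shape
(2, 7, 37)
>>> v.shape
(7,)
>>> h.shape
(37, 7)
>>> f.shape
(2, 7, 7)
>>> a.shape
(7, 7, 37)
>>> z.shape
(7, 2)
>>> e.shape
(37, 7)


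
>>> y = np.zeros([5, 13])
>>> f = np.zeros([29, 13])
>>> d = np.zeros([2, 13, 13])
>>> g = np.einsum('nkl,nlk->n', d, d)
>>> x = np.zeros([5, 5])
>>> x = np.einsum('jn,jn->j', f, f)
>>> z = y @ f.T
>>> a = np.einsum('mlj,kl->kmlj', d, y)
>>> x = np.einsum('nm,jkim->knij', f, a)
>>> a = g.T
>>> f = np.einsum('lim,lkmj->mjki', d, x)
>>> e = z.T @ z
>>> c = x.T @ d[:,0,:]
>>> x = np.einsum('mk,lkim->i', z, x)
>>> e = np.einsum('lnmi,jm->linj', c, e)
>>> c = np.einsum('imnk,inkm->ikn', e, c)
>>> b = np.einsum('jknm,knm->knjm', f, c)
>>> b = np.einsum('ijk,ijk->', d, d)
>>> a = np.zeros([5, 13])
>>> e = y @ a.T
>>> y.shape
(5, 13)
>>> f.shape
(13, 5, 29, 13)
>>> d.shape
(2, 13, 13)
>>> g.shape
(2,)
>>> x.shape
(13,)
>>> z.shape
(5, 29)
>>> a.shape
(5, 13)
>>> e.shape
(5, 5)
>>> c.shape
(5, 29, 13)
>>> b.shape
()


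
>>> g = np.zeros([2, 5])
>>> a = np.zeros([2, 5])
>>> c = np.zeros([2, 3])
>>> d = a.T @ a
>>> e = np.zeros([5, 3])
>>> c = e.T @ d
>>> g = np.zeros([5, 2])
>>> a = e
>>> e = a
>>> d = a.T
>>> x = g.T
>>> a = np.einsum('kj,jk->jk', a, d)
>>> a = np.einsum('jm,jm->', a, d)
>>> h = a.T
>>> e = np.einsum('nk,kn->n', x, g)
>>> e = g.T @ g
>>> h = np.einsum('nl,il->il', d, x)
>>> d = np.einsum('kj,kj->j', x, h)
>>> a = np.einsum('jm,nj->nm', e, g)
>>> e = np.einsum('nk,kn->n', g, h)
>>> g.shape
(5, 2)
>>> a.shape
(5, 2)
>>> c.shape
(3, 5)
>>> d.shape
(5,)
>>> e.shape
(5,)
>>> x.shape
(2, 5)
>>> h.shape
(2, 5)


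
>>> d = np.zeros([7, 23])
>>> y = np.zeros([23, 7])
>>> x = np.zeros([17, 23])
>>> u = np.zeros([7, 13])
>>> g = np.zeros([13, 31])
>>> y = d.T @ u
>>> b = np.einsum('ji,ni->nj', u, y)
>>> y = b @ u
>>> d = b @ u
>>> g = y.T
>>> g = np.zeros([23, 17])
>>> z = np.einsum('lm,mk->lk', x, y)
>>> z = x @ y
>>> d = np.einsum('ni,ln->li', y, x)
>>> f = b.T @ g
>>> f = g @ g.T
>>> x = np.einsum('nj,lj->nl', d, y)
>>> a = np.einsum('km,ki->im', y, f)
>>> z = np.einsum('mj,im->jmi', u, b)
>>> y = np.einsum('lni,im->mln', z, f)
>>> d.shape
(17, 13)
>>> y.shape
(23, 13, 7)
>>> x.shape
(17, 23)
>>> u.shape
(7, 13)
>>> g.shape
(23, 17)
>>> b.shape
(23, 7)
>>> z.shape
(13, 7, 23)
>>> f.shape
(23, 23)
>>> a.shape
(23, 13)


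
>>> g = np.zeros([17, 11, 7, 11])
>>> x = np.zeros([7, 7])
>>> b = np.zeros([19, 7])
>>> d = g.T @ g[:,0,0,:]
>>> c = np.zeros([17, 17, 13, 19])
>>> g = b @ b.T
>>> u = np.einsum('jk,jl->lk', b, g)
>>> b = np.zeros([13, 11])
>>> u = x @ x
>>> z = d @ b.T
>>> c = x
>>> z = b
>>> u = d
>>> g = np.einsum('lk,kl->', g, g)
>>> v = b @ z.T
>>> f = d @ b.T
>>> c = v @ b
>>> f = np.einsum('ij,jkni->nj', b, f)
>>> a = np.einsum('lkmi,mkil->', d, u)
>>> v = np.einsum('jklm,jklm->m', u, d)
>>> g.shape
()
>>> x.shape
(7, 7)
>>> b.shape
(13, 11)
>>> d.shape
(11, 7, 11, 11)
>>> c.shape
(13, 11)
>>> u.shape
(11, 7, 11, 11)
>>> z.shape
(13, 11)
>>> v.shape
(11,)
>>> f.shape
(11, 11)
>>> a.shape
()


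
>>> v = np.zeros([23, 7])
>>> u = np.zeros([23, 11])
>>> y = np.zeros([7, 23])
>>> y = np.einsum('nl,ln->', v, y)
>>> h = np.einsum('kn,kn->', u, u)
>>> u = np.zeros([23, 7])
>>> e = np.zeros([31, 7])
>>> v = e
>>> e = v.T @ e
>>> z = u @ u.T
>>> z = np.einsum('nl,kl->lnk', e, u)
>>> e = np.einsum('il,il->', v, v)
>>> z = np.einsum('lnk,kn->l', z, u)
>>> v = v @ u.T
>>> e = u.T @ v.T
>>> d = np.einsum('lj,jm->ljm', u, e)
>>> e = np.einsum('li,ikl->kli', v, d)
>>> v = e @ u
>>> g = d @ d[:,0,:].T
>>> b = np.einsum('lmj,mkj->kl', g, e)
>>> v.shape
(7, 31, 7)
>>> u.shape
(23, 7)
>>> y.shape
()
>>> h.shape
()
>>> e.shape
(7, 31, 23)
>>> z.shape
(7,)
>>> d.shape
(23, 7, 31)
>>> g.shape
(23, 7, 23)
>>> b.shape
(31, 23)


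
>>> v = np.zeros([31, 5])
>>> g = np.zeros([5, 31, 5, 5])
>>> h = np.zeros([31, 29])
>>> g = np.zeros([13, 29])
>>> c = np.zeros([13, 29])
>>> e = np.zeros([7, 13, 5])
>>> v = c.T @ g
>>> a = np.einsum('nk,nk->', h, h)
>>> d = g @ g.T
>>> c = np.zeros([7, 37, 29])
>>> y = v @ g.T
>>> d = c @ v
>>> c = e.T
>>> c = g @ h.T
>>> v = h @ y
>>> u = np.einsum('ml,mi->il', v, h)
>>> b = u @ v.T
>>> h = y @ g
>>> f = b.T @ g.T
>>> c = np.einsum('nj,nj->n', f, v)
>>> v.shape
(31, 13)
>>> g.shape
(13, 29)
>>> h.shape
(29, 29)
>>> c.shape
(31,)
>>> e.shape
(7, 13, 5)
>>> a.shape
()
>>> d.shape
(7, 37, 29)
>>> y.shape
(29, 13)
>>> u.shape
(29, 13)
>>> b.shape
(29, 31)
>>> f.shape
(31, 13)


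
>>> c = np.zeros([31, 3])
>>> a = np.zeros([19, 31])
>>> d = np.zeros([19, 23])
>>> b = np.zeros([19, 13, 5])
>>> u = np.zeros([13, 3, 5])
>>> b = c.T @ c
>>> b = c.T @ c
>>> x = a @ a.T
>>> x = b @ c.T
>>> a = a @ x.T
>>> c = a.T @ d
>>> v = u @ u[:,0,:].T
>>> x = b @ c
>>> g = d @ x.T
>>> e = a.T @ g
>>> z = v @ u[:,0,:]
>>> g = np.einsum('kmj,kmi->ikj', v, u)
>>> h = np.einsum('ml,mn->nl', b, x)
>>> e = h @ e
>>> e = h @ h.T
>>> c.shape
(3, 23)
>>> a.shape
(19, 3)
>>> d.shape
(19, 23)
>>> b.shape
(3, 3)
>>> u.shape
(13, 3, 5)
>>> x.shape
(3, 23)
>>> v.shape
(13, 3, 13)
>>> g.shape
(5, 13, 13)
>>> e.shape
(23, 23)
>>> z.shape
(13, 3, 5)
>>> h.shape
(23, 3)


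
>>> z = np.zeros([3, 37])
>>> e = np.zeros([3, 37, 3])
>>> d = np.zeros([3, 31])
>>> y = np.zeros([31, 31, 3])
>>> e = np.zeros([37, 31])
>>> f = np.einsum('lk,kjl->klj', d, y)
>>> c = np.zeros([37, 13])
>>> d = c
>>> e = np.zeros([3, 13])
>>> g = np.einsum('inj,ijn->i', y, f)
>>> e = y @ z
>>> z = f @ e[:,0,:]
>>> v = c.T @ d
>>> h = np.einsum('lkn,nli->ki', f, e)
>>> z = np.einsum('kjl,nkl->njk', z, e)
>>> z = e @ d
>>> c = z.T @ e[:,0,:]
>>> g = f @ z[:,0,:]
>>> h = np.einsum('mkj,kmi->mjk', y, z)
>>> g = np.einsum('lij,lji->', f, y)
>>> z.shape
(31, 31, 13)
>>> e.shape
(31, 31, 37)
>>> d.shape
(37, 13)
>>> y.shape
(31, 31, 3)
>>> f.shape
(31, 3, 31)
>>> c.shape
(13, 31, 37)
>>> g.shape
()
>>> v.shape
(13, 13)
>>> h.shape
(31, 3, 31)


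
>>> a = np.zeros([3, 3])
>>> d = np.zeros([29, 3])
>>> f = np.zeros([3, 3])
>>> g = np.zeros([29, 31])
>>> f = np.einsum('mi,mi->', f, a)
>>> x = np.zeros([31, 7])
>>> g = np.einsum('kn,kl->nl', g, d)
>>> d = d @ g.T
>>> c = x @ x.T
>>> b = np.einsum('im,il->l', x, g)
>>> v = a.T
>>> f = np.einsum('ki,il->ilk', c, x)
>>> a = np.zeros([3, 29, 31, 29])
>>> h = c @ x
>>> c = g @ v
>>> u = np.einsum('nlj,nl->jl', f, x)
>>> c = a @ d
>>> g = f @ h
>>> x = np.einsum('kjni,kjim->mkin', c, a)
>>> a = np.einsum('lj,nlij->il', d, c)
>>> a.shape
(31, 29)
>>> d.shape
(29, 31)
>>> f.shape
(31, 7, 31)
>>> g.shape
(31, 7, 7)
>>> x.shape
(29, 3, 31, 31)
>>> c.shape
(3, 29, 31, 31)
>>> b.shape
(3,)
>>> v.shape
(3, 3)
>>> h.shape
(31, 7)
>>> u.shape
(31, 7)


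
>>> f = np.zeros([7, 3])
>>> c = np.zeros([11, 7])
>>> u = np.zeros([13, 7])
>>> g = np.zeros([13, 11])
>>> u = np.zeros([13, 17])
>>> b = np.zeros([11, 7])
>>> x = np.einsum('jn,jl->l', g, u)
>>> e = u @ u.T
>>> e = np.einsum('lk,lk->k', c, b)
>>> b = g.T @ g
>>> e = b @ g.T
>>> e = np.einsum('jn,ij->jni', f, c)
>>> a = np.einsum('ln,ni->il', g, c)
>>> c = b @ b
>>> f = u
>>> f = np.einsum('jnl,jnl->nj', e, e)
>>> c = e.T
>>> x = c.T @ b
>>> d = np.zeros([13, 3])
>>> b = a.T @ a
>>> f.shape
(3, 7)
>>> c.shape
(11, 3, 7)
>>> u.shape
(13, 17)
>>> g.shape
(13, 11)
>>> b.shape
(13, 13)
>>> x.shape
(7, 3, 11)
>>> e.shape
(7, 3, 11)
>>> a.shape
(7, 13)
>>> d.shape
(13, 3)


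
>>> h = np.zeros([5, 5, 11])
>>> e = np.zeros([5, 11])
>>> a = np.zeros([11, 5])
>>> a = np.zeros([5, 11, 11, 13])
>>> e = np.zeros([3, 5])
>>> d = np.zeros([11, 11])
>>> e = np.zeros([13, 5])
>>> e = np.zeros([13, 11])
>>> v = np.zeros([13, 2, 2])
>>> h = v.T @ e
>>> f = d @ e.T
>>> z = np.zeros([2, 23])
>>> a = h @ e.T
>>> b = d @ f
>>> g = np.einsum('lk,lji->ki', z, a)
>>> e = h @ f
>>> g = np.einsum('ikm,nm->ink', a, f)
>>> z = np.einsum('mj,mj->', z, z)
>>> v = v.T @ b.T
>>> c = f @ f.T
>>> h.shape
(2, 2, 11)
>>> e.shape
(2, 2, 13)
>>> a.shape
(2, 2, 13)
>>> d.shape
(11, 11)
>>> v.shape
(2, 2, 11)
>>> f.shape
(11, 13)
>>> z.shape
()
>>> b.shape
(11, 13)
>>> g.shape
(2, 11, 2)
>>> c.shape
(11, 11)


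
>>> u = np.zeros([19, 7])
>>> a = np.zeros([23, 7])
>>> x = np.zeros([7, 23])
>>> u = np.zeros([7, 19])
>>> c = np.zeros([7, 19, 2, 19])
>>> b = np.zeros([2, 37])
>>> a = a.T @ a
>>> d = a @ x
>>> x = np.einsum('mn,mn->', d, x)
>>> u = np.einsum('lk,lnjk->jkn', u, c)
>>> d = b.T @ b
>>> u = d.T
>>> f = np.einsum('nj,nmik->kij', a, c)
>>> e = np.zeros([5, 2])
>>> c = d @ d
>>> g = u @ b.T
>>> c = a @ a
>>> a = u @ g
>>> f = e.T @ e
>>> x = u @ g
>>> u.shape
(37, 37)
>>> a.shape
(37, 2)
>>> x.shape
(37, 2)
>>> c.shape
(7, 7)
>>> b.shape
(2, 37)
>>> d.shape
(37, 37)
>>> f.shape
(2, 2)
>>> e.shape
(5, 2)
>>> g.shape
(37, 2)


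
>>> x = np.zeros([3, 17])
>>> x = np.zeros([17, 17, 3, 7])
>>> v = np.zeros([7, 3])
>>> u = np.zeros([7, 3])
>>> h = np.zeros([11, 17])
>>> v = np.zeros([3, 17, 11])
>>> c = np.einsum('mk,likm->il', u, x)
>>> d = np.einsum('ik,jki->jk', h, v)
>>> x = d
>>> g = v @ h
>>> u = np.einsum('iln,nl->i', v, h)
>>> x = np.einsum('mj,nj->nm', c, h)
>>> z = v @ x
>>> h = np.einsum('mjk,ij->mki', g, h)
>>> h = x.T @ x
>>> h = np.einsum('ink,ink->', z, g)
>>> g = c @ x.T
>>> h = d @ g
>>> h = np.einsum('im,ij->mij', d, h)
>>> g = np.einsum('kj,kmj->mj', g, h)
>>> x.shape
(11, 17)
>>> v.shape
(3, 17, 11)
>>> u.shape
(3,)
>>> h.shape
(17, 3, 11)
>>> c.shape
(17, 17)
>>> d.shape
(3, 17)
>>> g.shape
(3, 11)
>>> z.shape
(3, 17, 17)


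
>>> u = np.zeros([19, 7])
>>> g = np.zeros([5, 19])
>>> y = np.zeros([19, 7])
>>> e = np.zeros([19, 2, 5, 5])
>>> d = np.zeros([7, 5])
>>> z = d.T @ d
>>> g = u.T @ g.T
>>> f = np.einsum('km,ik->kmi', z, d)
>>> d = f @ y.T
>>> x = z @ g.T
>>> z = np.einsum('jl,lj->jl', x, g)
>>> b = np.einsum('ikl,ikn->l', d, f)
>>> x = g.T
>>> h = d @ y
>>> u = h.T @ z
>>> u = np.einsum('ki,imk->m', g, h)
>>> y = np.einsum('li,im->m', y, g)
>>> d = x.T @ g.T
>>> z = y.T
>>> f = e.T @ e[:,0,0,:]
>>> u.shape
(5,)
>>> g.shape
(7, 5)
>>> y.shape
(5,)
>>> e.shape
(19, 2, 5, 5)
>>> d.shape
(7, 7)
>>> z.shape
(5,)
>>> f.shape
(5, 5, 2, 5)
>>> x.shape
(5, 7)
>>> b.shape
(19,)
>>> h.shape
(5, 5, 7)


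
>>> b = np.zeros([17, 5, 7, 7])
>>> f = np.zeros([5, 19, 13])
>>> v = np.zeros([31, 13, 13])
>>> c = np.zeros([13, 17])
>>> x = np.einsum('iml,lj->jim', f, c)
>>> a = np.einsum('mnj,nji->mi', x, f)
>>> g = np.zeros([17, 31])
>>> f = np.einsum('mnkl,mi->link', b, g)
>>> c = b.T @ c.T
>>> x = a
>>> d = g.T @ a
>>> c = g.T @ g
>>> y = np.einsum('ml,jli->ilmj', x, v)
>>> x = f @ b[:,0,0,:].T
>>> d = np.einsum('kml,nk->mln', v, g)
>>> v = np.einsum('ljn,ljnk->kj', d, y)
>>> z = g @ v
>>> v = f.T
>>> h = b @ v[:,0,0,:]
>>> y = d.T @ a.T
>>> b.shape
(17, 5, 7, 7)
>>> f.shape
(7, 31, 5, 7)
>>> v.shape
(7, 5, 31, 7)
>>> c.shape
(31, 31)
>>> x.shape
(7, 31, 5, 17)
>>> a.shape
(17, 13)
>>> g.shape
(17, 31)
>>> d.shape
(13, 13, 17)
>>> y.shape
(17, 13, 17)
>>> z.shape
(17, 13)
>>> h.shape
(17, 5, 7, 7)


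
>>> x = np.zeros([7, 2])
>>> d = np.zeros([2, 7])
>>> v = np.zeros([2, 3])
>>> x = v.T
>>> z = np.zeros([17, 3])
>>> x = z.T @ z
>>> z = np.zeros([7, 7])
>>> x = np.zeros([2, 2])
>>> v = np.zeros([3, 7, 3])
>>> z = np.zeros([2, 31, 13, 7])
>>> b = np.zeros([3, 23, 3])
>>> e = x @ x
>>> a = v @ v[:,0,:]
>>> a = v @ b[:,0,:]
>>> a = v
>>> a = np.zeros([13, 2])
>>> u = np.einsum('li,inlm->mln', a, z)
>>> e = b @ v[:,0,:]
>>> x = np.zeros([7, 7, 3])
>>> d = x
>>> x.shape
(7, 7, 3)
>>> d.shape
(7, 7, 3)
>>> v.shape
(3, 7, 3)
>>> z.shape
(2, 31, 13, 7)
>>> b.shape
(3, 23, 3)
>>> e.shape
(3, 23, 3)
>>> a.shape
(13, 2)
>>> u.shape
(7, 13, 31)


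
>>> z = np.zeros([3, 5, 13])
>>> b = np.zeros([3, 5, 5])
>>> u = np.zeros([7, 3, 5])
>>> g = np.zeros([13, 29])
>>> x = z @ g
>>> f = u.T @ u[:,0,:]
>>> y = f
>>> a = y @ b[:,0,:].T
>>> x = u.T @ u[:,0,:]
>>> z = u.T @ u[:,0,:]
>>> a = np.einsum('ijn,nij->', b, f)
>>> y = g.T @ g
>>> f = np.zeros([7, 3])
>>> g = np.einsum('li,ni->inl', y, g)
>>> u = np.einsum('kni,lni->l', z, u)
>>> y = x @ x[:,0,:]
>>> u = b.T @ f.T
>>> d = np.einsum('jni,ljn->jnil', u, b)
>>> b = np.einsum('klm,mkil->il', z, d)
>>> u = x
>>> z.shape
(5, 3, 5)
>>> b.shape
(7, 3)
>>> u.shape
(5, 3, 5)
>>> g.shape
(29, 13, 29)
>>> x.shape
(5, 3, 5)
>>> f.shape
(7, 3)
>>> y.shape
(5, 3, 5)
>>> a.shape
()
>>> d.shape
(5, 5, 7, 3)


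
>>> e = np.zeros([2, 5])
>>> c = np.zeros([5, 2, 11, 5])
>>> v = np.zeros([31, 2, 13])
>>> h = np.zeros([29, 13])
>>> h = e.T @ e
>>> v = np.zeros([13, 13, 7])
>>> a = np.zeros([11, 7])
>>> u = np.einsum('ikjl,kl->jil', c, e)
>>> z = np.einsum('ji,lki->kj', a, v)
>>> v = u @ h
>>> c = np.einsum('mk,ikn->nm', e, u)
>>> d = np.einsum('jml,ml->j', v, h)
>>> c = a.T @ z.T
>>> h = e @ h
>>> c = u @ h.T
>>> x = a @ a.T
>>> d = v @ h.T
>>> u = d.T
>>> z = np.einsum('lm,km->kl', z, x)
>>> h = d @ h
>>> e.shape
(2, 5)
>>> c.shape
(11, 5, 2)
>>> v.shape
(11, 5, 5)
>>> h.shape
(11, 5, 5)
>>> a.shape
(11, 7)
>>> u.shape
(2, 5, 11)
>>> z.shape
(11, 13)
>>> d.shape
(11, 5, 2)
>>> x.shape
(11, 11)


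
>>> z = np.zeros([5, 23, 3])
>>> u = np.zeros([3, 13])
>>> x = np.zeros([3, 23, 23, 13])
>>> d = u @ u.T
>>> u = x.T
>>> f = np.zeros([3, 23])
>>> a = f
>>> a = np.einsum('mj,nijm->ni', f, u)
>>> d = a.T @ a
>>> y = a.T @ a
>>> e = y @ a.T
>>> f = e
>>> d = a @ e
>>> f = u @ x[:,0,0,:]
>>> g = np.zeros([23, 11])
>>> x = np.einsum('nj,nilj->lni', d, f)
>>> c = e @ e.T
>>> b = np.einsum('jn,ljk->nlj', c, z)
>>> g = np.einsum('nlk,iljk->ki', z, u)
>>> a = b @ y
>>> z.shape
(5, 23, 3)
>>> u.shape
(13, 23, 23, 3)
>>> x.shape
(23, 13, 23)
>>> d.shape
(13, 13)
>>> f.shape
(13, 23, 23, 13)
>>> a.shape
(23, 5, 23)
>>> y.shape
(23, 23)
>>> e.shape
(23, 13)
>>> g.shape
(3, 13)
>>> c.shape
(23, 23)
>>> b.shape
(23, 5, 23)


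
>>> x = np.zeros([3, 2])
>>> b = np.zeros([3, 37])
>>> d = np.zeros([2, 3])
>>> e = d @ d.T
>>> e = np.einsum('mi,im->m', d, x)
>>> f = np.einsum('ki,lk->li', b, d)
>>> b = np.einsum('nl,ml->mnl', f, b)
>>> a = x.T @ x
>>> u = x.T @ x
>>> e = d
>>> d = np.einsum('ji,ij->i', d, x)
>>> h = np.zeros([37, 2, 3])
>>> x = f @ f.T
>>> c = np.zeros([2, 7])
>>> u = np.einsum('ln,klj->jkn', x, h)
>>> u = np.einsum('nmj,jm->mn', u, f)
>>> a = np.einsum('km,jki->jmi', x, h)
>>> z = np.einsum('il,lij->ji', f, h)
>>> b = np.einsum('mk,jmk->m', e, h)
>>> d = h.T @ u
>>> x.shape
(2, 2)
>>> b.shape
(2,)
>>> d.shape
(3, 2, 3)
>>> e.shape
(2, 3)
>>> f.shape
(2, 37)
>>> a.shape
(37, 2, 3)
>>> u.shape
(37, 3)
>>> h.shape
(37, 2, 3)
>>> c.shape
(2, 7)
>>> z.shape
(3, 2)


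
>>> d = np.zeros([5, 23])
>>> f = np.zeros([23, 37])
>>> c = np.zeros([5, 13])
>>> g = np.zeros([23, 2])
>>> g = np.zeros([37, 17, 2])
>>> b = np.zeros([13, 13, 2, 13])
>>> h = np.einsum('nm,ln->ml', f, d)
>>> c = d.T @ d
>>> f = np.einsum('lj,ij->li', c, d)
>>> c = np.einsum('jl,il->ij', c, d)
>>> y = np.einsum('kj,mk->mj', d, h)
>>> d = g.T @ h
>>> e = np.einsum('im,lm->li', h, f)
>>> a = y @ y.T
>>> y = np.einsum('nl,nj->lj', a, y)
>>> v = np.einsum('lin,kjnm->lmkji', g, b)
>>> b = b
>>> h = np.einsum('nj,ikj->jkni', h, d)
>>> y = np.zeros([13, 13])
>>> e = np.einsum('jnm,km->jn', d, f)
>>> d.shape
(2, 17, 5)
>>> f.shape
(23, 5)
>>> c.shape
(5, 23)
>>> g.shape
(37, 17, 2)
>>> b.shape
(13, 13, 2, 13)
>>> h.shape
(5, 17, 37, 2)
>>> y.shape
(13, 13)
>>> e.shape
(2, 17)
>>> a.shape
(37, 37)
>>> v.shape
(37, 13, 13, 13, 17)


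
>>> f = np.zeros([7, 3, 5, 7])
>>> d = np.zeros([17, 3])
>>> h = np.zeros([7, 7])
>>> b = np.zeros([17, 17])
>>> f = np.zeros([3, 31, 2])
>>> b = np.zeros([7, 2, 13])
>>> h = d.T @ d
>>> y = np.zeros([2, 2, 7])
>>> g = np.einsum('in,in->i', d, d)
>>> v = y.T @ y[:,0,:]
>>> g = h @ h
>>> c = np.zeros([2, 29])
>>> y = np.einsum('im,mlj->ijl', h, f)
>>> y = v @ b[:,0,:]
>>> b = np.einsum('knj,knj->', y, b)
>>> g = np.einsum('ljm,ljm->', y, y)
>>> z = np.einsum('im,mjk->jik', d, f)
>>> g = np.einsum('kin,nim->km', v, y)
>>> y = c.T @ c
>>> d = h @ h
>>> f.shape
(3, 31, 2)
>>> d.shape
(3, 3)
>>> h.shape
(3, 3)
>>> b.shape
()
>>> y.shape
(29, 29)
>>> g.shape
(7, 13)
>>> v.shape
(7, 2, 7)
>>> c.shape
(2, 29)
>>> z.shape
(31, 17, 2)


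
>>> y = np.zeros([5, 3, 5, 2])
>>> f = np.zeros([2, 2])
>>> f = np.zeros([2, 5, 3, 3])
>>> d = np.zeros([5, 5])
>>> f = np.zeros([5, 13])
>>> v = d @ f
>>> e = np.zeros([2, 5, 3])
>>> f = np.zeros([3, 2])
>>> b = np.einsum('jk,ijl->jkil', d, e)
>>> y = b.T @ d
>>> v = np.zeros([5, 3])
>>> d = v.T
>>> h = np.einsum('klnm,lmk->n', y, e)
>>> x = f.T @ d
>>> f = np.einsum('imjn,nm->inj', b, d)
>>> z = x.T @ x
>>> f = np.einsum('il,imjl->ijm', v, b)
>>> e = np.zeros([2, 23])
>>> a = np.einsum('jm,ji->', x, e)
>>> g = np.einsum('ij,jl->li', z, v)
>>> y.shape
(3, 2, 5, 5)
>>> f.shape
(5, 2, 5)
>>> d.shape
(3, 5)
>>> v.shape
(5, 3)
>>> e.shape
(2, 23)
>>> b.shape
(5, 5, 2, 3)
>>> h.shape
(5,)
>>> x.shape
(2, 5)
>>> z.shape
(5, 5)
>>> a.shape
()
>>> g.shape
(3, 5)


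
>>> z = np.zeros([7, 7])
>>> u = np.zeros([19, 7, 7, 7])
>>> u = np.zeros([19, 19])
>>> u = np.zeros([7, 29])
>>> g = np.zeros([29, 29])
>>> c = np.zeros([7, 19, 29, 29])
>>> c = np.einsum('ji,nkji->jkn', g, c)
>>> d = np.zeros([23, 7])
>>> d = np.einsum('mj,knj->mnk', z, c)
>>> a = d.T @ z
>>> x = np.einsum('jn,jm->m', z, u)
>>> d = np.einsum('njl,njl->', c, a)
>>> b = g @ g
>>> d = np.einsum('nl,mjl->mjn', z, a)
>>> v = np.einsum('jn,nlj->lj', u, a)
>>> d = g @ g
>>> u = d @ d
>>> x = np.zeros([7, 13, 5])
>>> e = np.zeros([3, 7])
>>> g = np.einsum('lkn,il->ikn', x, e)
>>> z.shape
(7, 7)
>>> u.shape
(29, 29)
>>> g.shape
(3, 13, 5)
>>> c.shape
(29, 19, 7)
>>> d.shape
(29, 29)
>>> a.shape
(29, 19, 7)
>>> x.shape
(7, 13, 5)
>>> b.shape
(29, 29)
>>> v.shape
(19, 7)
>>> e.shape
(3, 7)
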